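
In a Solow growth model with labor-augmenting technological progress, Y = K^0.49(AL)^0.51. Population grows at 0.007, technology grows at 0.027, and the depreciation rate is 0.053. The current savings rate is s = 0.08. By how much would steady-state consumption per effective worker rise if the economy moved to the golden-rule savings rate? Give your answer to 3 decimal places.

Δc ≈ 1.835

Capital per effective worker breaks even when investment replaces (n + g + δ)·k; here n + g + δ = 0.087.
Current steady state (s = 0.08): k* = (0.08/0.087)^(1/0.51) ≈ 0.8483, y* = 0.8483^0.49 ≈ 0.9226, c* = (1−0.08)·0.9226 ≈ 0.8488.
At the golden rule the marginal product of capital equals n+g+δ: 0.49·k^(0.49−1) = 0.087. Solving, k_gold = (0.49/0.087)^(1/0.51) ≈ 29.6425.
y_gold = 29.6425^0.49 ≈ 5.2631, c_gold = y_gold − 0.087·k_gold ≈ 2.6842.
Gain: Δc = 2.6842 − 0.8488 ≈ 1.8354.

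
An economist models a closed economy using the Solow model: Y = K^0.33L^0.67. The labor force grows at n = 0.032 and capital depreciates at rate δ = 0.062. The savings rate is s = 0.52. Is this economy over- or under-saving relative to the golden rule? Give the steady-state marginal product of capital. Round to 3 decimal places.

over-saving; MPK ≈ 0.060

The effective depreciation rate is n + δ = 0.032 + 0.062 = 0.094.
Steady-state k*: s·k^0.33 = 0.094·k gives k* = (0.52/0.094)^(1/0.67) ≈ 12.8460.
MPK = 0.33·12.8460^(-0.67) ≈ 0.0597.
MPK < n+δ = 0.094, so the economy is dynamically inefficient (over-saving).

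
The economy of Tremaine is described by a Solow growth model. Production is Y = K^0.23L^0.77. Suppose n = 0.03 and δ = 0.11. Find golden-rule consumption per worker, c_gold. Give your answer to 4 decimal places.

c_gold ≈ 0.8931

The effective depreciation rate is n + δ = 0.03 + 0.11 = 0.14.
Setting f'(k) = n+δ gives 0.23·k^(0.23−1) = 0.14, hence k_gold = (0.23/0.14)^(1/0.77) ≈ 1.9055.
y_gold = 1.9055^0.23 ≈ 1.1598.
c_gold = y_gold − (n+δ)·k_gold = 1.1598 − 0.14·1.9055 ≈ 0.8931.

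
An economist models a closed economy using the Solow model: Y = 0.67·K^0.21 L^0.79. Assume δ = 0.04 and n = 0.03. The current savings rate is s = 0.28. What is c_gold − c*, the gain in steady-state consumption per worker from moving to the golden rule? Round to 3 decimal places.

Δc ≈ 0.010

Capital per worker breaks even when investment replaces (n + δ)·k; here n + δ = 0.07.
Current steady state (s = 0.28): k* = (0.28·0.67/0.07)^(1/0.79) ≈ 3.4829, y* = 0.67·3.4829^0.21 ≈ 0.8707, c* = (1−0.28)·0.8707 ≈ 0.6269.
Maximizing c = f(k) − (n+δ)·k gives f'(k) = n+δ, i.e. 0.21·0.67·k^(0.21−1) = 0.07, so k_gold = (0.21·0.67/0.07)^(1/0.79) ≈ 2.4199.
y_gold = 0.67·2.4199^0.21 ≈ 0.8066, c_gold = y_gold − 0.07·k_gold ≈ 0.6372.
Gain: Δc = 0.6372 − 0.6269 ≈ 0.0103.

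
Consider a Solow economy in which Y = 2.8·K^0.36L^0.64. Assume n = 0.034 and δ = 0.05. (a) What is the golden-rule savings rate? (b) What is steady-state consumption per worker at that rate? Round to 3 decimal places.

(a) s_gold = 0.360; (b) c_gold ≈ 7.251

Break-even investment rate: n + δ = 0.034 + 0.05 = 0.084.
For Cobb-Douglas, s_gold equals capital's share: s_gold = 0.36.
Golden rule sets MPK = n+δ: 0.36·2.8·k^(0.36−1) = 0.084, so k_gold = (0.36·2.8/0.084)^(1/0.64) ≈ 48.5535.
y_gold = 2.8·48.5535^0.36 ≈ 11.3292; c_gold = (1−0.36)·y_gold ≈ 7.2507.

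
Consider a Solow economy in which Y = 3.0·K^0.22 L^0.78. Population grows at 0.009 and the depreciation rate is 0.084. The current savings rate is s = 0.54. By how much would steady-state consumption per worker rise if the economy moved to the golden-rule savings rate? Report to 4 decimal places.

Capital per worker breaks even when investment replaces (n + δ)·k; here n + δ = 0.093.
Current steady state (s = 0.54): k* = (0.54·3.0/0.093)^(1/0.78) ≈ 39.0002, y* = 3.0·39.0002^0.22 ≈ 6.7167, c* = (1−0.54)·6.7167 ≈ 3.0897.
Setting f'(k) = n+δ gives 0.22·3.0·k^(0.22−1) = 0.093, hence k_gold = (0.22·3.0/0.093)^(1/0.78) ≈ 12.3340.
y_gold = 3.0·12.3340^0.22 ≈ 5.2139, c_gold = y_gold − 0.093·k_gold ≈ 4.0669.
Gain: Δc = 4.0669 − 3.0897 ≈ 0.9772.

Δc ≈ 0.9772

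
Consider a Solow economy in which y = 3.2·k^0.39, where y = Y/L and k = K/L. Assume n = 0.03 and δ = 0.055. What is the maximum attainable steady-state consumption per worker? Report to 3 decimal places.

c_gold ≈ 10.876

Capital per worker breaks even when investment replaces (n + δ)·k; here n + δ = 0.085.
At the golden rule the marginal product of capital equals n+δ: 0.39·3.2·k^(0.39−1) = 0.085. Solving, k_gold = (0.39·3.2/0.085)^(1/0.61) ≈ 81.8050.
y_gold = 3.2·81.8050^0.39 ≈ 17.8293.
c_gold = y_gold − (n+δ)·k_gold = 17.8293 − 0.085·81.8050 ≈ 10.8759.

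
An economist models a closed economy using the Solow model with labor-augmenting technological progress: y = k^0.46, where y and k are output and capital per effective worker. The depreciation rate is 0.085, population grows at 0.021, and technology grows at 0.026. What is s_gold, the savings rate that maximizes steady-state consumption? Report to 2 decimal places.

s_gold = 0.46

n + g + δ = 0.021 + 0.026 + 0.085 = 0.132.
At the golden rule MPK = n+g+δ, and in any Cobb-Douglas steady state s = (n+g+δ)·k/y = MPK·k/y = capital's share 0.46.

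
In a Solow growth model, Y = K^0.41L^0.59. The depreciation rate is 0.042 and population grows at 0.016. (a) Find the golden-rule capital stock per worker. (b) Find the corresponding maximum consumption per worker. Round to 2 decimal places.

(a) k_gold ≈ 27.52; (b) c_gold ≈ 2.30

Break-even investment rate: n + δ = 0.016 + 0.042 = 0.058.
Maximizing c = f(k) − (n+δ)·k gives f'(k) = n+δ, i.e. 0.41·k^(0.41−1) = 0.058, so k_gold = (0.41/0.058)^(1/0.59) ≈ 27.5161.
y_gold = 27.5161^0.41 ≈ 3.8925; c_gold = y_gold − 0.058·k_gold ≈ 2.2966.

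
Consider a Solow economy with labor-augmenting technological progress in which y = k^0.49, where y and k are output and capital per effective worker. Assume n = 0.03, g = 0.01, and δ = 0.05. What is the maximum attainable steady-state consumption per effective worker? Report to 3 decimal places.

Capital per effective worker breaks even when investment replaces (n + g + δ)·k; here n + g + δ = 0.09.
Maximizing c = f(k) − (n+g+δ)·k gives f'(k) = n+g+δ, i.e. 0.49·k^(0.49−1) = 0.09, so k_gold = (0.49/0.09)^(1/0.51) ≈ 27.7362.
y_gold = 27.7362^0.49 ≈ 5.0944.
c_gold = y_gold − (n+g+δ)·k_gold = 5.0944 − 0.09·27.7362 ≈ 2.5981.

c_gold ≈ 2.598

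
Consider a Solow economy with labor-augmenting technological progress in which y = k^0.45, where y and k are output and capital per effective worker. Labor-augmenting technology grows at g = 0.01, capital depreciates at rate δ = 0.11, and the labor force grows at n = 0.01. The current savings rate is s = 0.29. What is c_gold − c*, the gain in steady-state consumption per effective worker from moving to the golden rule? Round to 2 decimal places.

Δc ≈ 0.15

n + g + δ = 0.01 + 0.01 + 0.11 = 0.13.
Current steady state (s = 0.29): k* = (0.29/0.13)^(1/0.55) ≈ 4.3008, y* = 4.3008^0.45 ≈ 1.9280, c* = (1−0.29)·1.9280 ≈ 1.3689.
Setting f'(k) = n+g+δ gives 0.45·k^(0.45−1) = 0.13, hence k_gold = (0.45/0.13)^(1/0.55) ≈ 9.5607.
y_gold = 9.5607^0.45 ≈ 2.7620, c_gold = y_gold − 0.13·k_gold ≈ 1.5191.
Gain: Δc = 1.5191 − 1.3689 ≈ 0.1502.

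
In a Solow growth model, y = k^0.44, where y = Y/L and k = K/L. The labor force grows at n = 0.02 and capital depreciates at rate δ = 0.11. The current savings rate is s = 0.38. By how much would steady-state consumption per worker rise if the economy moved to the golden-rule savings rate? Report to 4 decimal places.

The effective depreciation rate is n + δ = 0.02 + 0.11 = 0.13.
Current steady state (s = 0.38): k* = (0.38/0.13)^(1/0.56) ≈ 6.7898, y* = 6.7898^0.44 ≈ 2.3228, c* = (1−0.38)·2.3228 ≈ 1.4402.
Setting f'(k) = n+δ gives 0.44·k^(0.44−1) = 0.13, hence k_gold = (0.44/0.13)^(1/0.56) ≈ 8.8217.
y_gold = 8.8217^0.44 ≈ 2.6064, c_gold = y_gold − 0.13·k_gold ≈ 1.4596.
Gain: Δc = 1.4596 − 1.4402 ≈ 0.0194.

Δc ≈ 0.0194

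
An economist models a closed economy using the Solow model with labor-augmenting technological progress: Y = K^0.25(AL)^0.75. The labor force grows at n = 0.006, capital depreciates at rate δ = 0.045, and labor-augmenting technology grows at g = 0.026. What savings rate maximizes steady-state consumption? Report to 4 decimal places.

Capital per effective worker breaks even when investment replaces (n + g + δ)·k; here n + g + δ = 0.077.
At the golden rule MPK = n+g+δ, and in any Cobb-Douglas steady state s = (n+g+δ)·k/y = MPK·k/y = capital's share 0.25.

s_gold = 0.2500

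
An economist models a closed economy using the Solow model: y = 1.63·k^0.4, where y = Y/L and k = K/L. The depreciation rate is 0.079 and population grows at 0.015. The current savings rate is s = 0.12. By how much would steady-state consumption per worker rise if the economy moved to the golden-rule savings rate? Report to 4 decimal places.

The effective depreciation rate is n + δ = 0.015 + 0.079 = 0.094.
Current steady state (s = 0.12): k* = (0.12·1.63/0.094)^(1/0.6) ≈ 3.3916, y* = 1.63·3.3916^0.4 ≈ 2.6567, c* = (1−0.12)·2.6567 ≈ 2.3379.
Golden rule sets MPK = n+δ: 0.4·1.63·k^(0.4−1) = 0.094, so k_gold = (0.4·1.63/0.094)^(1/0.6) ≈ 25.2270.
y_gold = 1.63·25.2270^0.4 ≈ 5.9284, c_gold = y_gold − 0.094·k_gold ≈ 3.5570.
Gain: Δc = 3.5570 − 2.3379 ≈ 1.2191.

Δc ≈ 1.2191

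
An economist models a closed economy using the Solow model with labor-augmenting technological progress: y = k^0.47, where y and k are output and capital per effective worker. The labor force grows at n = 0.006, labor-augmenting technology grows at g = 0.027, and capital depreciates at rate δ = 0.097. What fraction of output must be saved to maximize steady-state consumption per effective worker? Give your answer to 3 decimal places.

s_gold = 0.470

n + g + δ = 0.006 + 0.027 + 0.097 = 0.13.
At the golden rule MPK = n+g+δ, and in any Cobb-Douglas steady state s = (n+g+δ)·k/y = MPK·k/y = capital's share 0.47.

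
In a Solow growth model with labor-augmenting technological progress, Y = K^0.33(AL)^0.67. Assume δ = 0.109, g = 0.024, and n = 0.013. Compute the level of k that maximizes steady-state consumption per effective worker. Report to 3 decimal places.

Break-even investment rate: n + g + δ = 0.013 + 0.024 + 0.109 = 0.146.
Setting f'(k) = n+g+δ gives 0.33·k^(0.33−1) = 0.146, hence k_gold = (0.33/0.146)^(1/0.67) ≈ 3.3775.

k_gold ≈ 3.378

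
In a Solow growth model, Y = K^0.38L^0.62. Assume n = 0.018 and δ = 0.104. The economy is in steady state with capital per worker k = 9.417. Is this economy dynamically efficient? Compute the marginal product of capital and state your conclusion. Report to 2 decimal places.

dynamically inefficient; MPK ≈ 0.09

n + δ = 0.018 + 0.104 = 0.122.
MPK = 0.38·k^(0.38−1) = 0.38·9.417^(-0.62) ≈ 0.0946.
MPK < 0.122, so the economy is dynamically inefficient (over-saving).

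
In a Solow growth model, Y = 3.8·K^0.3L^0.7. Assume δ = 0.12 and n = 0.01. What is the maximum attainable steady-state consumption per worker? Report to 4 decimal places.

c_gold ≈ 6.7454

n + δ = 0.01 + 0.12 = 0.13.
Maximizing c = f(k) − (n+δ)·k gives f'(k) = n+δ, i.e. 0.3·3.8·k^(0.3−1) = 0.13, so k_gold = (0.3·3.8/0.13)^(1/0.7) ≈ 22.2376.
y_gold = 3.8·22.2376^0.3 ≈ 9.6363.
c_gold = y_gold − (n+δ)·k_gold = 9.6363 − 0.13·22.2376 ≈ 6.7454.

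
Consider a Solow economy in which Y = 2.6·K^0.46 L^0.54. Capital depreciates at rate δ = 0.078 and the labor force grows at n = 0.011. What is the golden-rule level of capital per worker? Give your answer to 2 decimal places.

k_gold ≈ 122.89

Break-even investment rate: n + δ = 0.011 + 0.078 = 0.089.
At the golden rule the marginal product of capital equals n+δ: 0.46·2.6·k^(0.46−1) = 0.089. Solving, k_gold = (0.46·2.6/0.089)^(1/0.54) ≈ 122.8912.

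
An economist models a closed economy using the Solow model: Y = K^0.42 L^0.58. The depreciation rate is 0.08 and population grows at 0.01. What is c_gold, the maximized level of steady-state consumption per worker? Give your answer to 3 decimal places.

c_gold ≈ 1.770

Break-even investment rate: n + δ = 0.01 + 0.08 = 0.09.
At the golden rule the marginal product of capital equals n+δ: 0.42·k^(0.42−1) = 0.09. Solving, k_gold = (0.42/0.09)^(1/0.58) ≈ 14.2384.
y_gold = 14.2384^0.42 ≈ 3.0511.
c_gold = y_gold − (n+δ)·k_gold = 3.0511 − 0.09·14.2384 ≈ 1.7696.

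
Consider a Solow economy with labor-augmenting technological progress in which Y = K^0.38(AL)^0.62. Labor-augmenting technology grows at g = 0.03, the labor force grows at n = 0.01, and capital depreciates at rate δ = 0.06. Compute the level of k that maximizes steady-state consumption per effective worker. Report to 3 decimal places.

k_gold ≈ 8.613

The effective depreciation rate is n + g + δ = 0.01 + 0.03 + 0.06 = 0.1.
At the golden rule the marginal product of capital equals n+g+δ: 0.38·k^(0.38−1) = 0.1. Solving, k_gold = (0.38/0.1)^(1/0.62) ≈ 8.6126.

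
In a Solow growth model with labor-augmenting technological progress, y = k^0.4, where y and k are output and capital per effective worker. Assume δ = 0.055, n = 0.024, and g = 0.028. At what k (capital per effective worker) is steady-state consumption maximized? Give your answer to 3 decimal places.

k_gold ≈ 9.005

Capital per effective worker breaks even when investment replaces (n + g + δ)·k; here n + g + δ = 0.107.
Setting f'(k) = n+g+δ gives 0.4·k^(0.4−1) = 0.107, hence k_gold = (0.4/0.107)^(1/0.6) ≈ 9.0045.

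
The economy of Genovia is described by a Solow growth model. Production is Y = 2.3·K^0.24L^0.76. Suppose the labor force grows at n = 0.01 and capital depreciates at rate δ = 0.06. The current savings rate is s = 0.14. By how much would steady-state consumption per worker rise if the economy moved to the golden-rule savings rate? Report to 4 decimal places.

Δc ≈ 0.1528

Break-even investment rate: n + δ = 0.01 + 0.06 = 0.07.
Current steady state (s = 0.14): k* = (0.14·2.3/0.07)^(1/0.76) ≈ 7.4482, y* = 2.3·7.4482^0.24 ≈ 3.7241, c* = (1−0.14)·3.7241 ≈ 3.2027.
Maximizing c = f(k) − (n+δ)·k gives f'(k) = n+δ, i.e. 0.24·2.3·k^(0.24−1) = 0.07, so k_gold = (0.24·2.3/0.07)^(1/0.76) ≈ 15.1375.
y_gold = 2.3·15.1375^0.24 ≈ 4.4151, c_gold = y_gold − 0.07·k_gold ≈ 3.3555.
Gain: Δc = 3.3555 − 3.2027 ≈ 0.1528.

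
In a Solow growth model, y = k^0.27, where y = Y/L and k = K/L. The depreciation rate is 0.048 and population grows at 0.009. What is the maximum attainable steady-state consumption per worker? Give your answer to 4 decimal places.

c_gold ≈ 1.2977

Capital per worker breaks even when investment replaces (n + δ)·k; here n + δ = 0.057.
Maximizing c = f(k) − (n+δ)·k gives f'(k) = n+δ, i.e. 0.27·k^(0.27−1) = 0.057, so k_gold = (0.27/0.057)^(1/0.73) ≈ 8.4203.
y_gold = 8.4203^0.27 ≈ 1.7776.
c_gold = y_gold − (n+δ)·k_gold = 1.7776 − 0.057·8.4203 ≈ 1.2977.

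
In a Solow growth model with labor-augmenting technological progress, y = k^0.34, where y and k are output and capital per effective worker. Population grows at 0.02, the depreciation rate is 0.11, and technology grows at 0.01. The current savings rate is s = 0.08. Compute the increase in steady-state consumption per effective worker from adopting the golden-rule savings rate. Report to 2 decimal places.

Capital per effective worker breaks even when investment replaces (n + g + δ)·k; here n + g + δ = 0.14.
Current steady state (s = 0.08): k* = (0.08/0.14)^(1/0.66) ≈ 0.4283, y* = 0.4283^0.34 ≈ 0.7495, c* = (1−0.08)·0.7495 ≈ 0.6896.
Setting f'(k) = n+g+δ gives 0.34·k^(0.34−1) = 0.14, hence k_gold = (0.34/0.14)^(1/0.66) ≈ 3.8359.
y_gold = 3.8359^0.34 ≈ 1.5795, c_gold = y_gold − 0.14·k_gold ≈ 1.0425.
Gain: Δc = 1.0425 − 0.6896 ≈ 0.3529.

Δc ≈ 0.35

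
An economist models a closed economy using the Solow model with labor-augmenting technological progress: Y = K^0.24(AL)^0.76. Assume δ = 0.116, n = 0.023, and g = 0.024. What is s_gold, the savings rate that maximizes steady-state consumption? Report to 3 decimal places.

n + g + δ = 0.023 + 0.024 + 0.116 = 0.163.
At the golden rule MPK = n+g+δ, and in any Cobb-Douglas steady state s = (n+g+δ)·k/y = MPK·k/y = capital's share 0.24.

s_gold = 0.240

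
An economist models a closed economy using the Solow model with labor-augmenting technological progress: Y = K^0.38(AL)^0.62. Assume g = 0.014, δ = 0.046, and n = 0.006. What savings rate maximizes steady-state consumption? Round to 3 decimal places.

The effective depreciation rate is n + g + δ = 0.006 + 0.014 + 0.046 = 0.066.
At the golden rule MPK = n+g+δ, and in any Cobb-Douglas steady state s = (n+g+δ)·k/y = MPK·k/y = capital's share 0.38.

s_gold = 0.380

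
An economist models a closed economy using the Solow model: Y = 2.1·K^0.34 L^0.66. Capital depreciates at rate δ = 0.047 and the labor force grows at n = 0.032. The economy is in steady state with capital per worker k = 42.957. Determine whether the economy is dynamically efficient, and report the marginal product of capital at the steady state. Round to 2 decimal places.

dynamically inefficient; MPK ≈ 0.06

Capital per worker breaks even when investment replaces (n + δ)·k; here n + δ = 0.079.
MPK = 0.34·2.1·k^(0.34−1) = 0.34·2.1·42.957^(-0.66) ≈ 0.0597.
MPK < 0.079, so the economy is dynamically inefficient (over-saving).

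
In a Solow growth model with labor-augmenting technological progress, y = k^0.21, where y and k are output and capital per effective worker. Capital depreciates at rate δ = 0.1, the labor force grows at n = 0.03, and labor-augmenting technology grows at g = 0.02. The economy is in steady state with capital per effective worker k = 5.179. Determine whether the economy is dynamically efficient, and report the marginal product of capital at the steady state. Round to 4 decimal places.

dynamically inefficient; MPK ≈ 0.0573

The effective depreciation rate is n + g + δ = 0.03 + 0.02 + 0.1 = 0.15.
MPK = 0.21·k^(0.21−1) = 0.21·5.179^(-0.79) ≈ 0.0573.
MPK < 0.15, so the economy is dynamically inefficient (over-saving).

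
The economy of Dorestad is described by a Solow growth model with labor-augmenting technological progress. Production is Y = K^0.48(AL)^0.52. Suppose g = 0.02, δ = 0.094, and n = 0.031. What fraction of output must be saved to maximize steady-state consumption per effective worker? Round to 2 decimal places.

The effective depreciation rate is n + g + δ = 0.031 + 0.02 + 0.094 = 0.145.
At the golden rule MPK = n+g+δ, and in any Cobb-Douglas steady state s = (n+g+δ)·k/y = MPK·k/y = capital's share 0.48.

s_gold = 0.48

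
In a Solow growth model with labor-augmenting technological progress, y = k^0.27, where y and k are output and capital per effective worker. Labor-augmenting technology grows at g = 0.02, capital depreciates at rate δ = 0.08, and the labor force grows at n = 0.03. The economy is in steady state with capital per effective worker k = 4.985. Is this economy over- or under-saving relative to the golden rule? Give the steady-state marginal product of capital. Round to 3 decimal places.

over-saving; MPK ≈ 0.084

n + g + δ = 0.03 + 0.02 + 0.08 = 0.13.
MPK = 0.27·k^(0.27−1) = 0.27·4.985^(-0.73) ≈ 0.0836.
MPK < 0.13, so the economy is dynamically inefficient (over-saving).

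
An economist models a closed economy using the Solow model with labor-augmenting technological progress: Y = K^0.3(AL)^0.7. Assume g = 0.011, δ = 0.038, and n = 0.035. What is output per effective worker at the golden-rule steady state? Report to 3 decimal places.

n + g + δ = 0.035 + 0.011 + 0.038 = 0.084.
Maximizing c = f(k) − (n+g+δ)·k gives f'(k) = n+g+δ, i.e. 0.3·k^(0.3−1) = 0.084, so k_gold = (0.3/0.084)^(1/0.7) ≈ 6.1627.
Output: y_gold = k_gold^0.3 = 6.1627^0.3 ≈ 1.7256.

y_gold ≈ 1.726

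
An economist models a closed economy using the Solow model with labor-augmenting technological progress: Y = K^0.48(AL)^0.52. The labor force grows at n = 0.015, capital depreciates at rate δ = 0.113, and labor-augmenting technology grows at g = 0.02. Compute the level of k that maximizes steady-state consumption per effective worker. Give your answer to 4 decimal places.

Capital per effective worker breaks even when investment replaces (n + g + δ)·k; here n + g + δ = 0.148.
Setting f'(k) = n+g+δ gives 0.48·k^(0.48−1) = 0.148, hence k_gold = (0.48/0.148)^(1/0.52) ≈ 9.6084.

k_gold ≈ 9.6084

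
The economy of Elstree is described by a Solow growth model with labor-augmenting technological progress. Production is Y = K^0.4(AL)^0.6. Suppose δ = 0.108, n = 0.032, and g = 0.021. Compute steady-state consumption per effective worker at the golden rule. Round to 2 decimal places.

c_gold ≈ 1.10

Break-even investment rate: n + g + δ = 0.032 + 0.021 + 0.108 = 0.161.
Golden rule sets MPK = n+g+δ: 0.4·k^(0.4−1) = 0.161, so k_gold = (0.4/0.161)^(1/0.6) ≈ 4.5575.
y_gold = 4.5575^0.4 ≈ 1.8344.
c_gold = y_gold − (n+g+δ)·k_gold = 1.8344 − 0.161·4.5575 ≈ 1.1006.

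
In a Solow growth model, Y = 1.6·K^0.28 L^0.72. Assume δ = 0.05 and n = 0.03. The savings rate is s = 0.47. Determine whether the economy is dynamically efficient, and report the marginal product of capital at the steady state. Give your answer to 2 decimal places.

dynamically inefficient; MPK ≈ 0.05

n + δ = 0.03 + 0.05 = 0.08.
Steady-state k*: s·A·k^0.28 = 0.08·k gives k* = (0.47·1.6/0.08)^(1/0.72) ≈ 22.4681.
MPK = 0.28·1.6·22.4681^(-0.72) ≈ 0.0477.
MPK < n+δ = 0.08, so the economy is dynamically inefficient (over-saving).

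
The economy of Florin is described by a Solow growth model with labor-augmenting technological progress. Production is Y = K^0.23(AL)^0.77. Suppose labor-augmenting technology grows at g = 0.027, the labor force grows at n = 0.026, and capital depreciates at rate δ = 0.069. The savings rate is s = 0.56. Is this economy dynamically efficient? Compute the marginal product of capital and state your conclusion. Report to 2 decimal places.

The effective depreciation rate is n + g + δ = 0.026 + 0.027 + 0.069 = 0.122.
Steady-state k*: s·k^0.23 = 0.122·k gives k* = (0.56/0.122)^(1/0.77) ≈ 7.2363.
MPK = 0.23·7.2363^(-0.77) ≈ 0.0501.
MPK < n+g+δ = 0.122, so the economy is dynamically inefficient (over-saving).

dynamically inefficient; MPK ≈ 0.05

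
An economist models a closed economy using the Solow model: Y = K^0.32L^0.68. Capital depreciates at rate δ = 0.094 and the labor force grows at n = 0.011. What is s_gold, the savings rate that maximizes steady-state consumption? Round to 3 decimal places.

s_gold = 0.320

The effective depreciation rate is n + δ = 0.011 + 0.094 = 0.105.
At the golden rule MPK = n+δ, and in any Cobb-Douglas steady state s = (n+δ)·k/y = MPK·k/y = capital's share 0.32.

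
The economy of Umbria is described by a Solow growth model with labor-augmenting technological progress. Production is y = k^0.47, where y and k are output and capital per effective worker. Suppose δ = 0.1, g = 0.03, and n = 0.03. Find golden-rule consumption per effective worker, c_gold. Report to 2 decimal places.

Break-even investment rate: n + g + δ = 0.03 + 0.03 + 0.1 = 0.16.
Setting f'(k) = n+g+δ gives 0.47·k^(0.47−1) = 0.16, hence k_gold = (0.47/0.16)^(1/0.53) ≈ 7.6380.
y_gold = 7.6380^0.47 ≈ 2.6002.
c_gold = y_gold − (n+g+δ)·k_gold = 2.6002 − 0.16·7.6380 ≈ 1.3781.

c_gold ≈ 1.38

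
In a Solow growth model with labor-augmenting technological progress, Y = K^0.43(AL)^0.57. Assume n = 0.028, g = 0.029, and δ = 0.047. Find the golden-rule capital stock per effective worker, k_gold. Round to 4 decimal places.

k_gold ≈ 12.0633

n + g + δ = 0.028 + 0.029 + 0.047 = 0.104.
Golden rule sets MPK = n+g+δ: 0.43·k^(0.43−1) = 0.104, so k_gold = (0.43/0.104)^(1/0.57) ≈ 12.0633.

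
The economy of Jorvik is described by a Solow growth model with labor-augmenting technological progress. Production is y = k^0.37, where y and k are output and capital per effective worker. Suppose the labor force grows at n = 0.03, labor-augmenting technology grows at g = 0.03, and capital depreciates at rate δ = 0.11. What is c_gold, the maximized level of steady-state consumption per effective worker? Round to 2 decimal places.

c_gold ≈ 0.99

Break-even investment rate: n + g + δ = 0.03 + 0.03 + 0.11 = 0.17.
Maximizing c = f(k) − (n+g+δ)·k gives f'(k) = n+g+δ, i.e. 0.37·k^(0.37−1) = 0.17, so k_gold = (0.37/0.17)^(1/0.63) ≈ 3.4365.
y_gold = 3.4365^0.37 ≈ 1.5789.
c_gold = y_gold − (n+g+δ)·k_gold = 1.5789 − 0.17·3.4365 ≈ 0.9947.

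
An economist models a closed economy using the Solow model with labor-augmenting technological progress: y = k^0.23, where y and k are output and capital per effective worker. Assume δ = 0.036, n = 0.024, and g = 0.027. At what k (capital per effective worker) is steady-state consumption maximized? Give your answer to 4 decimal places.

Capital per effective worker breaks even when investment replaces (n + g + δ)·k; here n + g + δ = 0.087.
Maximizing c = f(k) − (n+g+δ)·k gives f'(k) = n+g+δ, i.e. 0.23·k^(0.23−1) = 0.087, so k_gold = (0.23/0.087)^(1/0.77) ≈ 3.5345.

k_gold ≈ 3.5345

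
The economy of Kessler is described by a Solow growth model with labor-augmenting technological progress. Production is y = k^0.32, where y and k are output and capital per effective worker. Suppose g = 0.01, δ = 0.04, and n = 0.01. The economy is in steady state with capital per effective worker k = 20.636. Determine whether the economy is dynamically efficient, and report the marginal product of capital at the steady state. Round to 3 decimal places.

dynamically inefficient; MPK ≈ 0.041

Break-even investment rate: n + g + δ = 0.01 + 0.01 + 0.04 = 0.06.
MPK = 0.32·k^(0.32−1) = 0.32·20.636^(-0.68) ≈ 0.0409.
MPK < 0.06, so the economy is dynamically inefficient (over-saving).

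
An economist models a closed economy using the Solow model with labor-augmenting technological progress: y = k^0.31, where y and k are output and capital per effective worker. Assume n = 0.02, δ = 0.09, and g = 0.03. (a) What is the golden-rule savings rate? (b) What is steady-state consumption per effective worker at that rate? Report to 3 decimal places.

n + g + δ = 0.02 + 0.03 + 0.09 = 0.14.
For Cobb-Douglas, s_gold equals capital's share: s_gold = 0.31.
Setting f'(k) = n+g+δ gives 0.31·k^(0.31−1) = 0.14, hence k_gold = (0.31/0.14)^(1/0.69) ≈ 3.1647.
y_gold = 3.1647^0.31 ≈ 1.4292; c_gold = (1−0.31)·y_gold ≈ 0.9862.

(a) s_gold = 0.310; (b) c_gold ≈ 0.986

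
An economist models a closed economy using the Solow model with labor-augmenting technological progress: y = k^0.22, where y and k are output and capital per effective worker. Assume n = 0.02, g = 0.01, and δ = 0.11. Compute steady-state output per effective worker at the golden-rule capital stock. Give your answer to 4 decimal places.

Break-even investment rate: n + g + δ = 0.02 + 0.01 + 0.11 = 0.14.
Setting f'(k) = n+g+δ gives 0.22·k^(0.22−1) = 0.14, hence k_gold = (0.22/0.14)^(1/0.78) ≈ 1.7851.
Output: y_gold = k_gold^0.22 = 1.7851^0.22 ≈ 1.1360.

y_gold ≈ 1.1360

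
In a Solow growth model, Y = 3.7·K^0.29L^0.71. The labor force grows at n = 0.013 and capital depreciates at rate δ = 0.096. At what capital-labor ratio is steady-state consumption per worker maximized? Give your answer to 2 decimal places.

k_gold ≈ 25.05

Capital per worker breaks even when investment replaces (n + δ)·k; here n + δ = 0.109.
At the golden rule the marginal product of capital equals n+δ: 0.29·3.7·k^(0.29−1) = 0.109. Solving, k_gold = (0.29·3.7/0.109)^(1/0.71) ≈ 25.0516.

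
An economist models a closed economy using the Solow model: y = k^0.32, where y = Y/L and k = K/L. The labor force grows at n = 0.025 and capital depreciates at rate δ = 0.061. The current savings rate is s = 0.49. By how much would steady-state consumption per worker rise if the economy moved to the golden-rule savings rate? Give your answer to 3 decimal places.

Δc ≈ 0.105

Break-even investment rate: n + δ = 0.025 + 0.061 = 0.086.
Current steady state (s = 0.49): k* = (0.49/0.086)^(1/0.68) ≈ 12.9217, y* = 12.9217^0.32 ≈ 2.2679, c* = (1−0.49)·2.2679 ≈ 1.1566.
Setting f'(k) = n+δ gives 0.32·k^(0.32−1) = 0.086, hence k_gold = (0.32/0.086)^(1/0.68) ≈ 6.9055.
y_gold = 6.9055^0.32 ≈ 1.8558, c_gold = y_gold − 0.086·k_gold ≈ 1.2620.
Gain: Δc = 1.2620 − 1.1566 ≈ 0.1054.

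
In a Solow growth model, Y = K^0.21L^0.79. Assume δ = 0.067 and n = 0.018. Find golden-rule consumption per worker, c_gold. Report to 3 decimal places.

c_gold ≈ 1.005

Capital per worker breaks even when investment replaces (n + δ)·k; here n + δ = 0.085.
Setting f'(k) = n+δ gives 0.21·k^(0.21−1) = 0.085, hence k_gold = (0.21/0.085)^(1/0.79) ≈ 3.1421.
y_gold = 3.1421^0.21 ≈ 1.2718.
c_gold = y_gold − (n+δ)·k_gold = 1.2718 − 0.085·3.1421 ≈ 1.0047.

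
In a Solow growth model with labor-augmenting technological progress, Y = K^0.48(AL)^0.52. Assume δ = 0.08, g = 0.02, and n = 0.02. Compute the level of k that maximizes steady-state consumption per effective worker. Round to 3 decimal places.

k_gold ≈ 14.382

n + g + δ = 0.02 + 0.02 + 0.08 = 0.12.
At the golden rule the marginal product of capital equals n+g+δ: 0.48·k^(0.48−1) = 0.12. Solving, k_gold = (0.48/0.12)^(1/0.52) ≈ 14.3816.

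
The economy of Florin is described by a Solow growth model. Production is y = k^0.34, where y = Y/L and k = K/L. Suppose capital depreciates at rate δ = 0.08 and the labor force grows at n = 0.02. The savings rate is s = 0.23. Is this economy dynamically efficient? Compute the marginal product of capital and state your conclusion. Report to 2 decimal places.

dynamically efficient; MPK ≈ 0.15

Capital per worker breaks even when investment replaces (n + δ)·k; here n + δ = 0.1.
Steady-state k*: s·k^0.34 = 0.1·k gives k* = (0.23/0.1)^(1/0.66) ≈ 3.5324.
MPK = 0.34·3.5324^(-0.66) ≈ 0.1478.
MPK > n+δ = 0.1, so the economy is dynamically efficient (under-saving).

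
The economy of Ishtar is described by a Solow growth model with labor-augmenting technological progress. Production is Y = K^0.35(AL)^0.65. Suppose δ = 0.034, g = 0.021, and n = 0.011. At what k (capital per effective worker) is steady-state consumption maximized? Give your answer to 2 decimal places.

Capital per effective worker breaks even when investment replaces (n + g + δ)·k; here n + g + δ = 0.066.
At the golden rule the marginal product of capital equals n+g+δ: 0.35·k^(0.35−1) = 0.066. Solving, k_gold = (0.35/0.066)^(1/0.65) ≈ 13.0212.

k_gold ≈ 13.02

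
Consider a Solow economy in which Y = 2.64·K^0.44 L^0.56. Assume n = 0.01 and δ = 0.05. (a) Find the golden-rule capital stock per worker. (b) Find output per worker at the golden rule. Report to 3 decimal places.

Break-even investment rate: n + δ = 0.01 + 0.05 = 0.06.
Golden rule sets MPK = n+δ: 0.44·2.64·k^(0.44−1) = 0.06, so k_gold = (0.44·2.64/0.06)^(1/0.56) ≈ 198.6302.
y_gold = 2.64·198.6302^0.44 ≈ 27.0859.

(a) k_gold ≈ 198.630; (b) y_gold ≈ 27.086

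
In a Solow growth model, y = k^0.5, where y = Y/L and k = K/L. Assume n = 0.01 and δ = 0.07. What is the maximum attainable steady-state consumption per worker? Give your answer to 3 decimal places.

n + δ = 0.01 + 0.07 = 0.08.
Maximizing c = f(k) − (n+δ)·k gives f'(k) = n+δ, i.e. 0.5·k^(0.5−1) = 0.08, so k_gold = (0.5/0.08)^(1/0.5) ≈ 39.0625.
y_gold = 39.0625^0.5 ≈ 6.2500.
c_gold = y_gold − (n+δ)·k_gold = 6.2500 − 0.08·39.0625 ≈ 3.1250.

c_gold ≈ 3.125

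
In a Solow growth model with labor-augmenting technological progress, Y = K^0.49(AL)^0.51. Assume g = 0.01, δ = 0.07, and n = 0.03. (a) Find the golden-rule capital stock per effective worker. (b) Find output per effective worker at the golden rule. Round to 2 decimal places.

Break-even investment rate: n + g + δ = 0.03 + 0.01 + 0.07 = 0.11.
Setting f'(k) = n+g+δ gives 0.49·k^(0.49−1) = 0.11, hence k_gold = (0.49/0.11)^(1/0.51) ≈ 18.7139.
y_gold = 18.7139^0.49 ≈ 4.2011.

(a) k_gold ≈ 18.71; (b) y_gold ≈ 4.20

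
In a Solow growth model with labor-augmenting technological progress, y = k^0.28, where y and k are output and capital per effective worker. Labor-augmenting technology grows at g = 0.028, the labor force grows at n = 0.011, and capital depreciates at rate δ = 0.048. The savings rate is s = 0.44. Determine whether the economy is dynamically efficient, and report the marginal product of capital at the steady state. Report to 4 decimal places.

dynamically inefficient; MPK ≈ 0.0554

n + g + δ = 0.011 + 0.028 + 0.048 = 0.087.
Steady-state k*: s·k^0.28 = 0.087·k gives k* = (0.44/0.087)^(1/0.72) ≈ 9.4992.
MPK = 0.28·9.4992^(-0.72) ≈ 0.0554.
MPK < n+g+δ = 0.087, so the economy is dynamically inefficient (over-saving).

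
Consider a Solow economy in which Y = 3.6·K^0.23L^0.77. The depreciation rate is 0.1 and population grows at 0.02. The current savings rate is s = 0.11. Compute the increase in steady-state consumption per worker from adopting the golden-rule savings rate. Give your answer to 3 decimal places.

Δc ≈ 0.359

Capital per worker breaks even when investment replaces (n + δ)·k; here n + δ = 0.12.
Current steady state (s = 0.11): k* = (0.11·3.6/0.12)^(1/0.77) ≈ 4.7141, y* = 3.6·4.7141^0.23 ≈ 5.1426, c* = (1−0.11)·5.1426 ≈ 4.5769.
Maximizing c = f(k) − (n+δ)·k gives f'(k) = n+δ, i.e. 0.23·3.6·k^(0.23−1) = 0.12, so k_gold = (0.23·3.6/0.12)^(1/0.77) ≈ 12.2861.
y_gold = 3.6·12.2861^0.23 ≈ 6.4101, c_gold = y_gold − 0.12·k_gold ≈ 4.9358.
Gain: Δc = 4.9358 − 4.5769 ≈ 0.3589.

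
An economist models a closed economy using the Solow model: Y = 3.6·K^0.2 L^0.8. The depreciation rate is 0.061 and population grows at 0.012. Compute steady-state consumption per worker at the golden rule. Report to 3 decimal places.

c_gold ≈ 5.104

The effective depreciation rate is n + δ = 0.012 + 0.061 = 0.073.
Maximizing c = f(k) − (n+δ)·k gives f'(k) = n+δ, i.e. 0.2·3.6·k^(0.2−1) = 0.073, so k_gold = (0.2·3.6/0.073)^(1/0.8) ≈ 17.4788.
y_gold = 3.6·17.4788^0.2 ≈ 6.3798.
c_gold = y_gold − (n+δ)·k_gold = 6.3798 − 0.073·17.4788 ≈ 5.1038.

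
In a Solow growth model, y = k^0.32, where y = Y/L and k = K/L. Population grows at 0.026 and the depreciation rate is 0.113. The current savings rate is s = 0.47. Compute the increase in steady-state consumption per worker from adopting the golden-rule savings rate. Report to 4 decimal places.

Δc ≈ 0.0665

The effective depreciation rate is n + δ = 0.026 + 0.113 = 0.139.
Current steady state (s = 0.47): k* = (0.47/0.139)^(1/0.68) ≈ 5.9988, y* = 5.9988^0.32 ≈ 1.7741, c* = (1−0.47)·1.7741 ≈ 0.9403.
Maximizing c = f(k) − (n+δ)·k gives f'(k) = n+δ, i.e. 0.32·k^(0.32−1) = 0.139, so k_gold = (0.32/0.139)^(1/0.68) ≈ 3.4084.
y_gold = 3.4084^0.32 ≈ 1.4805, c_gold = y_gold − 0.139·k_gold ≈ 1.0068.
Gain: Δc = 1.0068 − 0.9403 ≈ 0.0665.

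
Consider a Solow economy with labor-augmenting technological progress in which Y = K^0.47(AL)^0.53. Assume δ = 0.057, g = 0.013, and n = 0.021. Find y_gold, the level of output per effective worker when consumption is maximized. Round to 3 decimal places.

y_gold ≈ 4.289

The effective depreciation rate is n + g + δ = 0.021 + 0.013 + 0.057 = 0.091.
Maximizing c = f(k) − (n+g+δ)·k gives f'(k) = n+g+δ, i.e. 0.47·k^(0.47−1) = 0.091, so k_gold = (0.47/0.091)^(1/0.53) ≈ 22.1508.
Output: y_gold = k_gold^0.47 = 22.1508^0.47 ≈ 4.2888.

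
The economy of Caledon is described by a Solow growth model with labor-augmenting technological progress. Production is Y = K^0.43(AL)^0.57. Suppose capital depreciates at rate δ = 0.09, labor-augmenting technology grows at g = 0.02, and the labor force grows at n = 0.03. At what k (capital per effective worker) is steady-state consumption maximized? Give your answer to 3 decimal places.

The effective depreciation rate is n + g + δ = 0.03 + 0.02 + 0.09 = 0.14.
Golden rule sets MPK = n+g+δ: 0.43·k^(0.43−1) = 0.14, so k_gold = (0.43/0.14)^(1/0.57) ≈ 7.1612.

k_gold ≈ 7.161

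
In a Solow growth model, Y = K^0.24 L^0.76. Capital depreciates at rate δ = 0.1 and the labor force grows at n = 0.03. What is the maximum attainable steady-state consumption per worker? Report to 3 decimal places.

c_gold ≈ 0.922

Break-even investment rate: n + δ = 0.03 + 0.1 = 0.13.
Maximizing c = f(k) − (n+δ)·k gives f'(k) = n+δ, i.e. 0.24·k^(0.24−1) = 0.13, so k_gold = (0.24/0.13)^(1/0.76) ≈ 2.2405.
y_gold = 2.2405^0.24 ≈ 1.2136.
c_gold = y_gold − (n+δ)·k_gold = 1.2136 − 0.13·2.2405 ≈ 0.9224.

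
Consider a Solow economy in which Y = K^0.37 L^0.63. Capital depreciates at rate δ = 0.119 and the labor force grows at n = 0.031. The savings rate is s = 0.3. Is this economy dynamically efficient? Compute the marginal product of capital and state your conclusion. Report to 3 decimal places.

Break-even investment rate: n + δ = 0.031 + 0.119 = 0.15.
Steady-state k*: s·k^0.37 = 0.15·k gives k* = (0.3/0.15)^(1/0.63) ≈ 3.0049.
MPK = 0.37·3.0049^(-0.63) ≈ 0.1850.
MPK > n+δ = 0.15, so the economy is dynamically efficient (under-saving).

dynamically efficient; MPK ≈ 0.185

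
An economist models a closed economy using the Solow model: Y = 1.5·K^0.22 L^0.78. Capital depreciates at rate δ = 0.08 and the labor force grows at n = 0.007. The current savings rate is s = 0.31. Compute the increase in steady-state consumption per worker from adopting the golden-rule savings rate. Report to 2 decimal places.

Break-even investment rate: n + δ = 0.007 + 0.08 = 0.087.
Current steady state (s = 0.31): k* = (0.31·1.5/0.087)^(1/0.78) ≈ 8.5753, y* = 1.5·8.5753^0.22 ≈ 2.4066, c* = (1−0.31)·2.4066 ≈ 1.6606.
At the golden rule the marginal product of capital equals n+δ: 0.22·1.5·k^(0.22−1) = 0.087. Solving, k_gold = (0.22·1.5/0.087)^(1/0.78) ≈ 5.5246.
y_gold = 1.5·5.5246^0.22 ≈ 2.1847, c_gold = y_gold − 0.087·k_gold ≈ 1.7041.
Gain: Δc = 1.7041 − 1.6606 ≈ 0.0435.

Δc ≈ 0.04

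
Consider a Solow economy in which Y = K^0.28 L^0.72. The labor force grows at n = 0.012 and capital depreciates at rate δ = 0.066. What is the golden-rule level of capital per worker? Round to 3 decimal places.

k_gold ≈ 5.901

Capital per worker breaks even when investment replaces (n + δ)·k; here n + δ = 0.078.
Maximizing c = f(k) − (n+δ)·k gives f'(k) = n+δ, i.e. 0.28·k^(0.28−1) = 0.078, so k_gold = (0.28/0.078)^(1/0.72) ≈ 5.9009.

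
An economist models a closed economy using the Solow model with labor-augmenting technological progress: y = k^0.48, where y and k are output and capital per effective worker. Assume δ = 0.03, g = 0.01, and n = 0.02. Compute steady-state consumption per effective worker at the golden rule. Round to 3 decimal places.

n + g + δ = 0.02 + 0.01 + 0.03 = 0.06.
At the golden rule the marginal product of capital equals n+g+δ: 0.48·k^(0.48−1) = 0.06. Solving, k_gold = (0.48/0.06)^(1/0.52) ≈ 54.5395.
y_gold = 54.5395^0.48 ≈ 6.8174.
c_gold = y_gold − (n+g+δ)·k_gold = 6.8174 − 0.06·54.5395 ≈ 3.5451.

c_gold ≈ 3.545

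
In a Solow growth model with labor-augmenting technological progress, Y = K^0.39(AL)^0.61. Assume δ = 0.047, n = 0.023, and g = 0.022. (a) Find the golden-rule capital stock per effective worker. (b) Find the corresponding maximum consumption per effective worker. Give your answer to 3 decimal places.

The effective depreciation rate is n + g + δ = 0.023 + 0.022 + 0.047 = 0.092.
Setting f'(k) = n+g+δ gives 0.39·k^(0.39−1) = 0.092, hence k_gold = (0.39/0.092)^(1/0.61) ≈ 10.6739.
y_gold = 10.6739^0.39 ≈ 2.5179; c_gold = y_gold − 0.092·k_gold ≈ 1.5359.

(a) k_gold ≈ 10.674; (b) c_gold ≈ 1.536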